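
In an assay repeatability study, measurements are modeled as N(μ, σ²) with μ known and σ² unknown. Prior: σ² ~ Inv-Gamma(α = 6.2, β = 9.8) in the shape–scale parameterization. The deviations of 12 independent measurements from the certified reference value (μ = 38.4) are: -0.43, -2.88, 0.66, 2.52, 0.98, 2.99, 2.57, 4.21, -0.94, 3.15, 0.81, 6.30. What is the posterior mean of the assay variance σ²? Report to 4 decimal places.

5.3682

With known mean μ and an Inverse-Gamma(α, β) prior on σ², the Normal likelihood is conjugate: posterior is Inv-Gamma(α + n/2, β + Σ(xᵢ−μ)²/2).
Σ(xᵢ−μ)² = (-0.43)² + (-2.88)² + (0.66)² + (2.52)² + (0.98)² + (2.99)² + (2.57)² + (4.21)² + (-0.94)² + (3.15)² + (0.81)² + (6.30)² = 100.6470.
Posterior: Inv-Gamma(6.2 + 12/2, 9.8 + 100.6470/2) = Inv-Gamma(12.20, 60.12350).
E[σ²|data] = β/(α−1) = 60.12350/11.20 = 5.3682.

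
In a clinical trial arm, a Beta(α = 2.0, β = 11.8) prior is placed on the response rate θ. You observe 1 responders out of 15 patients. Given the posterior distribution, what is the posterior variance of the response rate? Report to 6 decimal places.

The Beta prior is conjugate to a Binomial/Bernoulli likelihood; the update adds successes to α and failures to β.
Posterior: Beta(α+k, β+n−k) = Beta(2.0+1, 11.8+14) = Beta(3.0, 25.8).
Var = αβ/((α+β)²(α+β+1)) = 3.0·25.8/(28.8²·29.8) = 0.003131.

0.003131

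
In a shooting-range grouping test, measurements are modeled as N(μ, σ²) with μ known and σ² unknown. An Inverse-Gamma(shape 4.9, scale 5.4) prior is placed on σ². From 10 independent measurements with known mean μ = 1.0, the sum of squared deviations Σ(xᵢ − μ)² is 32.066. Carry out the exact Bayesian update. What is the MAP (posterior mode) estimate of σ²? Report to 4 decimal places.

1.9663

With known mean μ and an Inverse-Gamma(α, β) prior on σ², the Normal likelihood is conjugate: posterior is Inv-Gamma(α + n/2, β + Σ(xᵢ−μ)²/2).
Posterior: Inv-Gamma(4.9 + 10/2, 5.4 + 32.066/2) = Inv-Gamma(9.90, 21.4330).
Mode = β/(α+1) = 21.4330/10.90 = 1.9663.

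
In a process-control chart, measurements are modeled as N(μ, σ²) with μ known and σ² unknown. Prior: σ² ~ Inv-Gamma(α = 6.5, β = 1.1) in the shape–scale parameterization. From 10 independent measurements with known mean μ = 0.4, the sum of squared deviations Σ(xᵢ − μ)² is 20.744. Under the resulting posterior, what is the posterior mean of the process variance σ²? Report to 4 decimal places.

With known mean μ and an Inverse-Gamma(α, β) prior on σ², the Normal likelihood is conjugate: posterior is Inv-Gamma(α + n/2, β + Σ(xᵢ−μ)²/2).
Posterior: Inv-Gamma(6.5 + 10/2, 1.1 + 20.744/2) = Inv-Gamma(11.50, 11.4720).
E[σ²|data] = β/(α−1) = 11.4720/10.50 = 1.0926.

1.0926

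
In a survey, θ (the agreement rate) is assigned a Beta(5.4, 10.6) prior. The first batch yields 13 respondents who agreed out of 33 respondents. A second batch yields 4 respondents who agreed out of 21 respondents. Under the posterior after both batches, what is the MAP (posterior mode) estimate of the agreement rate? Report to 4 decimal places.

The Beta prior is conjugate to a Binomial/Bernoulli likelihood; the update adds successes to α and failures to β.
After batch 1: Beta(5.4+13, 10.6+20) = Beta(18.4, 30.6).
After batch 2: Beta(18.4+4, 30.6+17) = Beta(22.4, 47.6).
Mode of Beta(a,b) for a,b>1 is (a−1)/(a+b−2) = 21.4/68.0 = 0.3147.

0.3147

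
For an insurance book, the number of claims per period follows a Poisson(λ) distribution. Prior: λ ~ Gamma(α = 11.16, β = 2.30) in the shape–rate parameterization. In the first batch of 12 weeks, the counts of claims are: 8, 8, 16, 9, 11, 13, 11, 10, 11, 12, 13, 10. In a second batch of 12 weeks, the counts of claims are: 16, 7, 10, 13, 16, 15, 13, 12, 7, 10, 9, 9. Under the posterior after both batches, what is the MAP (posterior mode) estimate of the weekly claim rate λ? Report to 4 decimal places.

With a Gamma(shape α, rate β) prior, the Poisson likelihood is conjugate: the posterior is Gamma(α + ΣXᵢ, β + n).
Batch 1: sum of counts S = 132 over n = 12 weeks.
After batch 1: Gamma(α+S, β+n) = Gamma(11.16+132, 2.30+12) = Gamma(143.16, 14.30).
Batch 2: sum of counts S = 137 over n = 12 weeks.
After batch 2: Gamma(α+S, β+n) = Gamma(143.16+137, 14.30+12) = Gamma(280.16, 26.30).
Mode of Gamma(α,β) for α≥1 is (α−1)/β = 279.16/26.30 = 10.6144.

10.6144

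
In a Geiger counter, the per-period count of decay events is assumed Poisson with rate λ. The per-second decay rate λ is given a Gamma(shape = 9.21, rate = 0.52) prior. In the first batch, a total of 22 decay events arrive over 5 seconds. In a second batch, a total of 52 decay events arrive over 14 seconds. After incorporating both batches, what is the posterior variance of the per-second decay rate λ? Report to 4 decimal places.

0.2184

With a Gamma(shape α, rate β) prior, the Poisson likelihood is conjugate: the posterior is Gamma(α + ΣXᵢ, β + n).
After batch 1: Gamma(α+S, β+n) = Gamma(9.21+22, 0.52+5) = Gamma(31.21, 5.52).
After batch 2: Gamma(α+S, β+n) = Gamma(31.21+52, 5.52+14) = Gamma(83.21, 19.52).
Var = α/β² = 83.21/19.52² = 0.2184.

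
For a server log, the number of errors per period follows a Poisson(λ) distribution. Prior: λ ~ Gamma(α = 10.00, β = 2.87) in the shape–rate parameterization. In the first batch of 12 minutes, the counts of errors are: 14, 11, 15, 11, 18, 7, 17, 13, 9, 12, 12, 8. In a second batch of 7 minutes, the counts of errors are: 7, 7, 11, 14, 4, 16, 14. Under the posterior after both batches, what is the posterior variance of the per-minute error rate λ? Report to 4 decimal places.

0.4809

With a Gamma(shape α, rate β) prior, the Poisson likelihood is conjugate: the posterior is Gamma(α + ΣXᵢ, β + n).
Batch 1: sum of counts S = 147 over n = 12 minutes.
After batch 1: Gamma(α+S, β+n) = Gamma(10.00+147, 2.87+12) = Gamma(157.00, 14.87).
Batch 2: sum of counts S = 73 over n = 7 minutes.
After batch 2: Gamma(α+S, β+n) = Gamma(157.00+73, 14.87+7) = Gamma(230.00, 21.87).
Var = α/β² = 230.00/21.87² = 0.4809.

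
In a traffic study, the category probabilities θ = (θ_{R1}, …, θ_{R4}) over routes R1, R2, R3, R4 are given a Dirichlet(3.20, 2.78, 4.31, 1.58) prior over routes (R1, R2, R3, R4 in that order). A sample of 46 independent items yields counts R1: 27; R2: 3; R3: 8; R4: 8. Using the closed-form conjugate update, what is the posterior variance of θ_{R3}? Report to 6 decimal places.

0.002845

The Dirichlet prior is conjugate to the Multinomial likelihood: each posterior αⱼ = prior αⱼ + observed count nⱼ.
Posterior concentration: (30.20, 5.78, 12.31, 9.58), total = 57.87.
Var[θ_j] = α_j(Σα−α_j)/((Σα)²(Σα+1)) = 12.31·45.56/(57.87²·58.87) = 0.002845.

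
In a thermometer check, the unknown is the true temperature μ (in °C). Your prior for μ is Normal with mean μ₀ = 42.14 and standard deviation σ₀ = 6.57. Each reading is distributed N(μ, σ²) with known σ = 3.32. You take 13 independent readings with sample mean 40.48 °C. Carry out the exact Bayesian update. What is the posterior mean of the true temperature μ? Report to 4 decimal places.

40.5120

For Normal data with known variance σ², a Normal(μ₀, σ₀²) prior on μ is conjugate. Posterior precision = 1/σ₀² + n/σ²; posterior mean is the precision-weighted average of μ₀ and x̄.
n·x̄ = 13·40.48 = 526.24.
σ₀² = 6.57² = 43.1649, σ² = 3.32² = 11.0224; σ² + n·σ₀² = 11.0224 + 13·43.1649 = 572.1661.
Posterior mean = (μ₀/σ₀² + n·x̄/σ²)/(1/σ₀² + n/σ²) = (σ²·μ₀ + σ₀²·n·x̄)/(σ² + n·σ₀²) = (11.0224·42.14 + 43.1649·526.24)/572.1661 = 23179.580912/572.1661 = 40.5120.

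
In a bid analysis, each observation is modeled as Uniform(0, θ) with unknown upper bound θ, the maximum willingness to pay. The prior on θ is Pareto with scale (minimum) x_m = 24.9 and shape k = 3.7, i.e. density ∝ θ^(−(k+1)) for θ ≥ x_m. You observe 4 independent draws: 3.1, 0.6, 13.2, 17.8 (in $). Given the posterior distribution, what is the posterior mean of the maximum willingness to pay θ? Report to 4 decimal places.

28.6164

A Pareto(scale x_m, shape k) prior on the upper bound θ of Uniform(0, θ) is conjugate: posterior is Pareto(max(x_m, max xᵢ), k + n).
Sample maximum = 17.8; prior scale x_m = 24.9 → posterior scale = max = 24.9.
Posterior shape = 3.7 + 4 = 7.7.
E[θ|data] = k·x_m/(k−1) = 7.7·24.9/6.7 = 28.6164.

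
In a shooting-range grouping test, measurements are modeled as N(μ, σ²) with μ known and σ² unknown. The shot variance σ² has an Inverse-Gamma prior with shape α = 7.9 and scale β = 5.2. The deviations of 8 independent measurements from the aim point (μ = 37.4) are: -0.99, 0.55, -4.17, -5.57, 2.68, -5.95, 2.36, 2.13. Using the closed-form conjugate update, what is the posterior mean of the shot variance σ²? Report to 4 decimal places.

5.1738

With known mean μ and an Inverse-Gamma(α, β) prior on σ², the Normal likelihood is conjugate: posterior is Inv-Gamma(α + n/2, β + Σ(xᵢ−μ)²/2).
Σ(xᵢ−μ)² = (-0.99)² + (0.55)² + (-4.17)² + (-5.57)² + (2.68)² + (-5.95)² + (2.36)² + (2.13)² = 102.3878.
Posterior: Inv-Gamma(7.9 + 8/2, 5.2 + 102.3878/2) = Inv-Gamma(11.90, 56.39390).
E[σ²|data] = β/(α−1) = 56.39390/10.90 = 5.1738.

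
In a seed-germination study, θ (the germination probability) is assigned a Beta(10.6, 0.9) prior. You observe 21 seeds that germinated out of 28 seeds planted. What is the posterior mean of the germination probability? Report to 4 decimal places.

The Beta prior is conjugate to a Binomial/Bernoulli likelihood; the update adds successes to α and failures to β.
Posterior: Beta(α+k, β+n−k) = Beta(10.6+21, 0.9+7) = Beta(31.6, 7.9).
Posterior mean = α/(α+β) = 31.6/39.5 = 0.8000.

0.8000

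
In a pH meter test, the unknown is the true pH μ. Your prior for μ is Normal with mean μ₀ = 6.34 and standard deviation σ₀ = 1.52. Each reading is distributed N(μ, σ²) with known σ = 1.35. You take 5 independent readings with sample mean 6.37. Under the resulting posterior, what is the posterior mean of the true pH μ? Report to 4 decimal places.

6.3659

For Normal data with known variance σ², a Normal(μ₀, σ₀²) prior on μ is conjugate. Posterior precision = 1/σ₀² + n/σ²; posterior mean is the precision-weighted average of μ₀ and x̄.
n·x̄ = 5·6.37 = 31.85.
σ₀² = 1.52² = 2.3104, σ² = 1.35² = 1.8225; σ² + n·σ₀² = 1.8225 + 5·2.3104 = 13.3745.
Posterior mean = (μ₀/σ₀² + n·x̄/σ²)/(1/σ₀² + n/σ²) = (σ²·μ₀ + σ₀²·n·x̄)/(σ² + n·σ₀²) = (1.8225·6.34 + 2.3104·31.85)/13.3745 = 85.14089/13.3745 = 6.3659.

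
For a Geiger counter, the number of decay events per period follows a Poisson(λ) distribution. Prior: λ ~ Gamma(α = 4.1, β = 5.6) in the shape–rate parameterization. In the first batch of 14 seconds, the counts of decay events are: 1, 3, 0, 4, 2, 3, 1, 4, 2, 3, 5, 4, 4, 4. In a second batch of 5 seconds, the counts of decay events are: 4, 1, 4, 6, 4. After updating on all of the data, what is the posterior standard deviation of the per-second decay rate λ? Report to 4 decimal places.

With a Gamma(shape α, rate β) prior, the Poisson likelihood is conjugate: the posterior is Gamma(α + ΣXᵢ, β + n).
Batch 1: sum of counts S = 40 over n = 14 seconds.
After batch 1: Gamma(α+S, β+n) = Gamma(4.1+40, 5.6+14) = Gamma(44.1, 19.6).
Batch 2: sum of counts S = 19 over n = 5 seconds.
After batch 2: Gamma(α+S, β+n) = Gamma(44.1+19, 19.6+5) = Gamma(63.1, 24.6).
SD = √α/β = √63.1/24.6 = 0.3229.

0.3229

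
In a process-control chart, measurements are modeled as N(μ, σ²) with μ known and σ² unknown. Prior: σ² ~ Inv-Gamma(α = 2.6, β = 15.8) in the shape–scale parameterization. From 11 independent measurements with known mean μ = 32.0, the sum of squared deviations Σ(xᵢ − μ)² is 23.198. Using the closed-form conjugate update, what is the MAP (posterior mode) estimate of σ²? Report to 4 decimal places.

3.0109

With known mean μ and an Inverse-Gamma(α, β) prior on σ², the Normal likelihood is conjugate: posterior is Inv-Gamma(α + n/2, β + Σ(xᵢ−μ)²/2).
Posterior: Inv-Gamma(2.6 + 11/2, 15.8 + 23.198/2) = Inv-Gamma(8.10, 27.3990).
Mode = β/(α+1) = 27.3990/9.10 = 3.0109.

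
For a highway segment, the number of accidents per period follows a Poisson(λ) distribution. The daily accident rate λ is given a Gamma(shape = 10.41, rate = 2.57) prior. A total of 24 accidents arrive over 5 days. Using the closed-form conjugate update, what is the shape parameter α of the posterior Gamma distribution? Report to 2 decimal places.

34.41

With a Gamma(shape α, rate β) prior, the Poisson likelihood is conjugate: the posterior is Gamma(α + ΣXᵢ, β + n).
Posterior: Gamma(α+S, β+n) = Gamma(10.41+24, 2.57+5) = Gamma(34.41, 7.57).
Posterior α = 34.41.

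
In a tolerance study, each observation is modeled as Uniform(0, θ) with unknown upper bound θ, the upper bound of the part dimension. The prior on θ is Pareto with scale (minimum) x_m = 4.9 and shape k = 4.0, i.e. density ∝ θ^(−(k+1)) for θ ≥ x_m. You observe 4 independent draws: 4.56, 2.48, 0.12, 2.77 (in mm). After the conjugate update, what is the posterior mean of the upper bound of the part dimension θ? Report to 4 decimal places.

A Pareto(scale x_m, shape k) prior on the upper bound θ of Uniform(0, θ) is conjugate: posterior is Pareto(max(x_m, max xᵢ), k + n).
Sample maximum = 4.56; prior scale x_m = 4.9 → posterior scale = max = 4.90.
Posterior shape = 4.0 + 4 = 8.0.
E[θ|data] = k·x_m/(k−1) = 8.0·4.90/7.0 = 5.6000.

5.6000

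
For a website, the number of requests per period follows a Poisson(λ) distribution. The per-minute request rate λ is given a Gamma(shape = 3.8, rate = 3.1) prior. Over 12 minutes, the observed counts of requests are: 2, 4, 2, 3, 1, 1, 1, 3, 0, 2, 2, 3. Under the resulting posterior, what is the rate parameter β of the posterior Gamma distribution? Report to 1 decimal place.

15.1

With a Gamma(shape α, rate β) prior, the Poisson likelihood is conjugate: the posterior is Gamma(α + ΣXᵢ, β + n).
Sum of counts S = 24 over n = 12 minutes.
Posterior: Gamma(α+S, β+n) = Gamma(3.8+24, 3.1+12) = Gamma(27.8, 15.1).
Posterior β = 15.1.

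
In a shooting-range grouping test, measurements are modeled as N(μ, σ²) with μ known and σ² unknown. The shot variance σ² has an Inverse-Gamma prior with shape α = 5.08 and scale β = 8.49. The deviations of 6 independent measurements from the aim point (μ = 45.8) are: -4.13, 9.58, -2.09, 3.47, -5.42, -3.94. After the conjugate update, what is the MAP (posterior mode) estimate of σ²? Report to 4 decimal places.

With known mean μ and an Inverse-Gamma(α, β) prior on σ², the Normal likelihood is conjugate: posterior is Inv-Gamma(α + n/2, β + Σ(xᵢ−μ)²/2).
Σ(xᵢ−μ)² = (-4.13)² + (9.58)² + (-2.09)² + (3.47)² + (-5.42)² + (-3.94)² = 170.1423.
Posterior: Inv-Gamma(5.08 + 6/2, 8.49 + 170.1423/2) = Inv-Gamma(8.08, 93.56115).
Mode = β/(α+1) = 93.56115/9.08 = 10.3041.

10.3041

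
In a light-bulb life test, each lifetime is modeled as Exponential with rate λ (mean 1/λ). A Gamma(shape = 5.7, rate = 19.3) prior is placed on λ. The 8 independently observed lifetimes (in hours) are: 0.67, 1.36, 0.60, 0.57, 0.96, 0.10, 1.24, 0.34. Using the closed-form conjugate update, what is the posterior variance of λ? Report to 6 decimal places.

0.021677

With a Gamma(shape α, rate β) prior on the exponential rate λ, the posterior after n observations with total T = Σxᵢ is Gamma(α+n, β+T).
Sum of observations T = 5.84 hours; n = 8.
Posterior: Gamma(5.7+8, 19.3+5.84) = Gamma(13.7, 25.14).
Var = α/β² = 0.021677.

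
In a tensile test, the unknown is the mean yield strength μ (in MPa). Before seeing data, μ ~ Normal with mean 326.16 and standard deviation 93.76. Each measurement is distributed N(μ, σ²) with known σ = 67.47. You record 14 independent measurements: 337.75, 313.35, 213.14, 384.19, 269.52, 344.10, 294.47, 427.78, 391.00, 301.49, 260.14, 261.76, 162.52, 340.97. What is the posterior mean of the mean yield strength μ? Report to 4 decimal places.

307.9713

For Normal data with known variance σ², a Normal(μ₀, σ₀²) prior on μ is conjugate. Posterior precision = 1/σ₀² + n/σ²; posterior mean is the precision-weighted average of μ₀ and x̄.
Σxᵢ = 337.75 + 313.35 + 213.14 + 384.19 + 269.52 + 344.10 + 294.47 + 427.78 + 391.00 + 301.49 + 260.14 + 261.76 + 162.52 + 340.97 = 4302.18, so n·x̄ = 4302.18.
σ₀² = 93.76² = 8790.9376, σ² = 67.47² = 4552.2009; σ² + n·σ₀² = 4552.2009 + 14·8790.9376 = 127625.3273.
Posterior mean = (μ₀/σ₀² + n·x̄/σ²)/(1/σ₀² + n/σ²) = (σ²·μ₀ + σ₀²·n·x̄)/(σ² + n·σ₀²) = (4552.2009·326.16 + 8790.9376·4302.18)/127625.3273 = 39304941.769512/127625.3273 = 307.9713.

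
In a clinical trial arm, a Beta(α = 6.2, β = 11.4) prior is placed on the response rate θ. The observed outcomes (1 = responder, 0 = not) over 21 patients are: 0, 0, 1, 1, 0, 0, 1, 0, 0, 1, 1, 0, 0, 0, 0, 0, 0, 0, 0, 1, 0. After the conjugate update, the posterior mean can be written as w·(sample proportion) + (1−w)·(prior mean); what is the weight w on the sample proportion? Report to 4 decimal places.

0.5440

The Beta prior is conjugate to a Binomial/Bernoulli likelihood; the update adds successes to α and failures to β.
Posterior mean = (α₀+k)/(α₀+β₀+n) = [n/(α₀+β₀+n)]·(k/n) + [(α₀+β₀)/(α₀+β₀+n)]·α₀/(α₀+β₀), so only n and the prior enter the weight.
The weight on the data is w = n/(α₀+β₀+n) = 21/(6.2+11.4+21) = 21/38.6 = 0.5440.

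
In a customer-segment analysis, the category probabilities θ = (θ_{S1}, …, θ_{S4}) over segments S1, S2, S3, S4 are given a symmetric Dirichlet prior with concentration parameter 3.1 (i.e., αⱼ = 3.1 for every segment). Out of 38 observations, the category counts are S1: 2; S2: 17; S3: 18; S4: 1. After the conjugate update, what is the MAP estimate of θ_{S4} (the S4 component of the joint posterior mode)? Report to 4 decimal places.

The Dirichlet prior is conjugate to the Multinomial likelihood: each posterior αⱼ = prior αⱼ + observed count nⱼ.
Posterior concentration: (5.1, 20.1, 21.1, 4.1), total = 50.4.
Joint mode component: (α_{S4}−1)/(Σα−K) = 3.1/46.4 = 0.0668.

0.0668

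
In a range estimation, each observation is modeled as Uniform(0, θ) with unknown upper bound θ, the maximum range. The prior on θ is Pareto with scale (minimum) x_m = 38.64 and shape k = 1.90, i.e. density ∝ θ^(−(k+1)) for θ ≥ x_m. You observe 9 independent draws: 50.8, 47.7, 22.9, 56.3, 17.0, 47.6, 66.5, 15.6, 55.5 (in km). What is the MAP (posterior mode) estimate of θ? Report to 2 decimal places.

66.50

A Pareto(scale x_m, shape k) prior on the upper bound θ of Uniform(0, θ) is conjugate: posterior is Pareto(max(x_m, max xᵢ), k + n).
Sample maximum = 66.5; prior scale x_m = 38.64 → posterior scale = max = 66.50.
Posterior shape = 1.90 + 9 = 10.90.
The Pareto density is decreasing on [x_m, ∞), so the mode is x_m = 66.50.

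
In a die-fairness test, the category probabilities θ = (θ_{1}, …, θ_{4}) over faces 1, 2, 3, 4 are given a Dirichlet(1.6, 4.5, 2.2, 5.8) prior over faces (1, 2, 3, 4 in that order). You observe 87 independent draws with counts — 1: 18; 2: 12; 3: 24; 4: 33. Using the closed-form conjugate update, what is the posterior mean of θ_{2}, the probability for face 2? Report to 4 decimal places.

0.1632

The Dirichlet prior is conjugate to the Multinomial likelihood: each posterior αⱼ = prior αⱼ + observed count nⱼ.
Posterior concentration: (19.6, 16.5, 26.2, 38.8), total = 101.1.
E[θ_{2}|data] = α_{2}/Σα = 16.5/101.1 = 0.1632.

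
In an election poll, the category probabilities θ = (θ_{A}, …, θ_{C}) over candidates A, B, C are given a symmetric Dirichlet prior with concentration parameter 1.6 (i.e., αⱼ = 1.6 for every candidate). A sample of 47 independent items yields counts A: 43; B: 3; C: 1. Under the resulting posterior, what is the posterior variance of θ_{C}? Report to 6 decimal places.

The Dirichlet prior is conjugate to the Multinomial likelihood: each posterior αⱼ = prior αⱼ + observed count nⱼ.
Posterior concentration: (44.6, 4.6, 2.6), total = 51.8.
Var[θ_j] = α_j(Σα−α_j)/((Σα)²(Σα+1)) = 2.6·49.2/(51.8²·52.8) = 0.000903.

0.000903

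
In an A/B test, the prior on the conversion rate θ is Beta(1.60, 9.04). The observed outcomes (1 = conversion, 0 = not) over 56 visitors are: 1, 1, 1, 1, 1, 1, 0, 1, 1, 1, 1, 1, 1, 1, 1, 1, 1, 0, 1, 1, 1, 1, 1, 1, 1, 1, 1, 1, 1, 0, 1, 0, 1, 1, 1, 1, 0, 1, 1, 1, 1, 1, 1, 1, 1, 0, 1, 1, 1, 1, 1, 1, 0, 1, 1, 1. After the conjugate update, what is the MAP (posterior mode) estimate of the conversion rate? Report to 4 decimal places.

0.7673

The Beta prior is conjugate to a Binomial/Bernoulli likelihood; the update adds successes to α and failures to β.
Posterior: Beta(α+k, β+n−k) = Beta(1.60+49, 9.04+7) = Beta(50.60, 16.04).
Mode of Beta(a,b) for a,b>1 is (a−1)/(a+b−2) = 49.60/64.64 = 0.7673.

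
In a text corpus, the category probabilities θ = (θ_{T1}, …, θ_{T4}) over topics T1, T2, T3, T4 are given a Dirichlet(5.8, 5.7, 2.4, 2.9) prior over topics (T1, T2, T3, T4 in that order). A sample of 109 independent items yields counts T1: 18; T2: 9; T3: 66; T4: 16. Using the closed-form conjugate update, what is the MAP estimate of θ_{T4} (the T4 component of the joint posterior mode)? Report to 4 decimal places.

0.1470

The Dirichlet prior is conjugate to the Multinomial likelihood: each posterior αⱼ = prior αⱼ + observed count nⱼ.
Posterior concentration: (23.8, 14.7, 68.4, 18.9), total = 125.8.
Joint mode component: (α_{T4}−1)/(Σα−K) = 17.9/121.8 = 0.1470.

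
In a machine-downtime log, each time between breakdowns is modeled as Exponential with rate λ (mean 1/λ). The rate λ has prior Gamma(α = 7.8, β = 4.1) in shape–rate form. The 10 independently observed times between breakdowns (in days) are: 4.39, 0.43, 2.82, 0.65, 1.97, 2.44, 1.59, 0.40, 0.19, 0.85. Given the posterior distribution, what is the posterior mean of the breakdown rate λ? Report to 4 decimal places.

0.8976

With a Gamma(shape α, rate β) prior on the exponential rate λ, the posterior after n observations with total T = Σxᵢ is Gamma(α+n, β+T).
Sum of observations T = 15.73 days; n = 10.
Posterior: Gamma(7.8+10, 4.1+15.73) = Gamma(17.8, 19.83).
Posterior mean of λ = α/β = 17.8/19.83 = 0.8976.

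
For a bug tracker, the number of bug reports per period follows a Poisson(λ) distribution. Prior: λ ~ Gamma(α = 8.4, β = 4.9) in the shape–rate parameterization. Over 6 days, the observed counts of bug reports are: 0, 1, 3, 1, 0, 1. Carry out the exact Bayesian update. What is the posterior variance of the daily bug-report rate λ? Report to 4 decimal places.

0.1212

With a Gamma(shape α, rate β) prior, the Poisson likelihood is conjugate: the posterior is Gamma(α + ΣXᵢ, β + n).
Sum of counts S = 6 over n = 6 days.
Posterior: Gamma(α+S, β+n) = Gamma(8.4+6, 4.9+6) = Gamma(14.4, 10.9).
Var = α/β² = 14.4/10.9² = 0.1212.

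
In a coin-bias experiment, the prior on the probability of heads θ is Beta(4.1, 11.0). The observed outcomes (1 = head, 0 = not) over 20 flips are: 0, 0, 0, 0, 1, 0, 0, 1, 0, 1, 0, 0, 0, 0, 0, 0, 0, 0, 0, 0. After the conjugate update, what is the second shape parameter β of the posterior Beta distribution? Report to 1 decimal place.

28.0

The Beta prior is conjugate to a Binomial/Bernoulli likelihood; the update adds successes to α and failures to β.
Posterior: Beta(α+k, β+n−k) = Beta(4.1+3, 11.0+17) = Beta(7.1, 28.0).
Posterior β = 28.0.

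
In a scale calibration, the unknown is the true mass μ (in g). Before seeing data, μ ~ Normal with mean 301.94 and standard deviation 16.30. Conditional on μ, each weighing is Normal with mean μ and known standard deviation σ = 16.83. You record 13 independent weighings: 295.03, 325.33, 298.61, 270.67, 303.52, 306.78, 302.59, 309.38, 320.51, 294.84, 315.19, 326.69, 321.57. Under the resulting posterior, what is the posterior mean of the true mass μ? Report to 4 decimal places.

For Normal data with known variance σ², a Normal(μ₀, σ₀²) prior on μ is conjugate. Posterior precision = 1/σ₀² + n/σ²; posterior mean is the precision-weighted average of μ₀ and x̄.
Σxᵢ = 295.03 + 325.33 + 298.61 + 270.67 + 303.52 + 306.78 + 302.59 + 309.38 + 320.51 + 294.84 + 315.19 + 326.69 + 321.57 = 3990.71, so n·x̄ = 3990.71.
σ₀² = 16.30² = 265.69, σ² = 16.83² = 283.2489; σ² + n·σ₀² = 283.2489 + 13·265.69 = 3737.2189.
Posterior mean = (μ₀/σ₀² + n·x̄/σ²)/(1/σ₀² + n/σ²) = (σ²·μ₀ + σ₀²·n·x̄)/(σ² + n·σ₀²) = (283.2489·301.94 + 265.69·3990.71)/3737.2189 = 1145815.912766/3737.2189 = 306.5959.

306.5959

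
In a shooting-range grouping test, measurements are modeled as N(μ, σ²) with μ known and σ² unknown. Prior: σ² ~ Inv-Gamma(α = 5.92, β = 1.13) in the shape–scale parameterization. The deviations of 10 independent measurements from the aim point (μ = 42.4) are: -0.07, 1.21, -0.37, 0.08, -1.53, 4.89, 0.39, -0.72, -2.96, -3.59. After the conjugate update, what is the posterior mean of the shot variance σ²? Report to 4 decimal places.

With known mean μ and an Inverse-Gamma(α, β) prior on σ², the Normal likelihood is conjugate: posterior is Inv-Gamma(α + n/2, β + Σ(xᵢ−μ)²/2).
Σ(xᵢ−μ)² = (-0.07)² + (1.21)² + (-0.37)² + (0.08)² + (-1.53)² + (4.89)² + (0.39)² + (-0.72)² + (-2.96)² + (-3.59)² = 50.1855.
Posterior: Inv-Gamma(5.92 + 10/2, 1.13 + 50.1855/2) = Inv-Gamma(10.92, 26.22275).
E[σ²|data] = β/(α−1) = 26.22275/9.92 = 2.6434.

2.6434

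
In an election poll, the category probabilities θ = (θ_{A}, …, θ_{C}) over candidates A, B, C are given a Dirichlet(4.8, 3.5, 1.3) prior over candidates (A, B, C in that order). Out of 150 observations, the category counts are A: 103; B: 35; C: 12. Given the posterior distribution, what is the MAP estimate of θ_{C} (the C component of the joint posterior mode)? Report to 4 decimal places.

The Dirichlet prior is conjugate to the Multinomial likelihood: each posterior αⱼ = prior αⱼ + observed count nⱼ.
Posterior concentration: (107.8, 38.5, 13.3), total = 159.6.
Joint mode component: (α_{C}−1)/(Σα−K) = 12.3/156.6 = 0.0785.

0.0785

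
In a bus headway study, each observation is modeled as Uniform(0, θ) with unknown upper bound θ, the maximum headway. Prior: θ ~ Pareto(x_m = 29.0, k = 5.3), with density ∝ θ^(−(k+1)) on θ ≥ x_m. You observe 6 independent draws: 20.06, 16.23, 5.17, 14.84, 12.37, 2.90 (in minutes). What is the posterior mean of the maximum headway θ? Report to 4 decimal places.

A Pareto(scale x_m, shape k) prior on the upper bound θ of Uniform(0, θ) is conjugate: posterior is Pareto(max(x_m, max xᵢ), k + n).
Sample maximum = 20.06; prior scale x_m = 29.0 → posterior scale = max = 29.00.
Posterior shape = 5.3 + 6 = 11.3.
E[θ|data] = k·x_m/(k−1) = 11.3·29.00/10.3 = 31.8155.

31.8155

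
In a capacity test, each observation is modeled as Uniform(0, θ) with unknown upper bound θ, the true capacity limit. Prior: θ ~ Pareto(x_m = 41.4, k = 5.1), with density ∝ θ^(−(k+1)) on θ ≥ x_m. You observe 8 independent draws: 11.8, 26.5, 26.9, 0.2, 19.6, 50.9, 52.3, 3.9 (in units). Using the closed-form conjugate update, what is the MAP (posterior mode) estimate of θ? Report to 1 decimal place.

A Pareto(scale x_m, shape k) prior on the upper bound θ of Uniform(0, θ) is conjugate: posterior is Pareto(max(x_m, max xᵢ), k + n).
Sample maximum = 52.3; prior scale x_m = 41.4 → posterior scale = max = 52.3.
Posterior shape = 5.1 + 8 = 13.1.
The Pareto density is decreasing on [x_m, ∞), so the mode is x_m = 52.3.

52.3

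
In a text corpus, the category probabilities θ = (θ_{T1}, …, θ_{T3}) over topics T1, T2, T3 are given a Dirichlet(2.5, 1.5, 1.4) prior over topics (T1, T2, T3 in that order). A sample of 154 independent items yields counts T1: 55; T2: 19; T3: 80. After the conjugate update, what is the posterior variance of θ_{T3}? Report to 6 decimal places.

0.001558

The Dirichlet prior is conjugate to the Multinomial likelihood: each posterior αⱼ = prior αⱼ + observed count nⱼ.
Posterior concentration: (57.5, 20.5, 81.4), total = 159.4.
Var[θ_j] = α_j(Σα−α_j)/((Σα)²(Σα+1)) = 81.4·78.0/(159.4²·160.4) = 0.001558.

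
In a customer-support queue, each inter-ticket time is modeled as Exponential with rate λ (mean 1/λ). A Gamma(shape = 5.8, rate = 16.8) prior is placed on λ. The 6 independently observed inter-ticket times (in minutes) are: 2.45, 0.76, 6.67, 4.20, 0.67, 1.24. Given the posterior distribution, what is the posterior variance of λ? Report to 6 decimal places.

With a Gamma(shape α, rate β) prior on the exponential rate λ, the posterior after n observations with total T = Σxᵢ is Gamma(α+n, β+T).
Sum of observations T = 15.99 minutes; n = 6.
Posterior: Gamma(5.8+6, 16.8+15.99) = Gamma(11.8, 32.79).
Var = α/β² = 0.010975.

0.010975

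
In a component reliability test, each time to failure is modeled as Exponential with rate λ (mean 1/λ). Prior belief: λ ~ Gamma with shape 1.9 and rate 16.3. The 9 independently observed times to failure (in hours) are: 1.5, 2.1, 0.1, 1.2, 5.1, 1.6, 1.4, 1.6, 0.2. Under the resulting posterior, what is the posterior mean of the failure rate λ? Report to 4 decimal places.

0.3505

With a Gamma(shape α, rate β) prior on the exponential rate λ, the posterior after n observations with total T = Σxᵢ is Gamma(α+n, β+T).
Sum of observations T = 14.8 hours; n = 9.
Posterior: Gamma(1.9+9, 16.3+14.8) = Gamma(10.9, 31.1).
Posterior mean of λ = α/β = 10.9/31.1 = 0.3505.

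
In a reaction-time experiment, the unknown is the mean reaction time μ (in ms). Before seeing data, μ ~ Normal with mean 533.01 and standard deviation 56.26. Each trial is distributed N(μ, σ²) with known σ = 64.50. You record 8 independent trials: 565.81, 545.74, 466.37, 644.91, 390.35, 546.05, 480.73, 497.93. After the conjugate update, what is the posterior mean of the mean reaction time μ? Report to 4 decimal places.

519.4621

For Normal data with known variance σ², a Normal(μ₀, σ₀²) prior on μ is conjugate. Posterior precision = 1/σ₀² + n/σ²; posterior mean is the precision-weighted average of μ₀ and x̄.
Σxᵢ = 565.81 + 545.74 + 466.37 + 644.91 + 390.35 + 546.05 + 480.73 + 497.93 = 4137.89, so n·x̄ = 4137.89.
σ₀² = 56.26² = 3165.1876, σ² = 64.50² = 4160.25; σ² + n·σ₀² = 4160.25 + 8·3165.1876 = 29481.7508.
Posterior mean = (μ₀/σ₀² + n·x̄/σ²)/(1/σ₀² + n/σ²) = (σ²·μ₀ + σ₀²·n·x̄)/(σ² + n·σ₀²) = (4160.25·533.01 + 3165.1876·4137.89)/29481.7508 = 15314652.970664/29481.7508 = 519.4621.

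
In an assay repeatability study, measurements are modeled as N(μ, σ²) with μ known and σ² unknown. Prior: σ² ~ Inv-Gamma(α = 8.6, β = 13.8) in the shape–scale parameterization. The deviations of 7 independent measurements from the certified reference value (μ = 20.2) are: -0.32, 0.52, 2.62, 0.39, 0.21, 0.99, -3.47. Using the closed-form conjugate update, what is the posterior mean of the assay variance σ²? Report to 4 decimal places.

With known mean μ and an Inverse-Gamma(α, β) prior on σ², the Normal likelihood is conjugate: posterior is Inv-Gamma(α + n/2, β + Σ(xᵢ−μ)²/2).
Σ(xᵢ−μ)² = (-0.32)² + (0.52)² + (2.62)² + (0.39)² + (0.21)² + (0.99)² + (-3.47)² = 20.4544.
Posterior: Inv-Gamma(8.6 + 7/2, 13.8 + 20.4544/2) = Inv-Gamma(12.10, 24.02720).
E[σ²|data] = β/(α−1) = 24.02720/11.10 = 2.1646.

2.1646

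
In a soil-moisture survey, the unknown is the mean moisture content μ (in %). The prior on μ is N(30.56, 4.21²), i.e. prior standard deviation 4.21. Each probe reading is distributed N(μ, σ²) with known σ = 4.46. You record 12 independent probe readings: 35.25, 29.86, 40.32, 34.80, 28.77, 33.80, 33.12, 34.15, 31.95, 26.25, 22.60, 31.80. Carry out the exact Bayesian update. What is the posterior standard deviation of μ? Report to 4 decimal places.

For Normal data with known variance σ², a Normal(μ₀, σ₀²) prior on μ is conjugate. Posterior precision = 1/σ₀² + n/σ²; posterior mean is the precision-weighted average of μ₀ and x̄.
σ₀² = 4.21² = 17.7241, σ² = 4.46² = 19.8916; σ² + n·σ₀² = 19.8916 + 12·17.7241 = 232.5808.
Posterior precision = 1/σ₀² + n/σ² = 1/17.7241 + 12/19.8916 = (σ² + n·σ₀²)/(σ₀²σ²) = 232.5808/(17.7241·19.8916); posterior variance σₙ² = σ₀²σ²/(σ² + n·σ₀²) = 17.7241·19.8916/232.5808 = 1.515863.
Posterior SD = √σₙ² = √(17.7241·19.8916/232.5808) = 1.2312.

1.2312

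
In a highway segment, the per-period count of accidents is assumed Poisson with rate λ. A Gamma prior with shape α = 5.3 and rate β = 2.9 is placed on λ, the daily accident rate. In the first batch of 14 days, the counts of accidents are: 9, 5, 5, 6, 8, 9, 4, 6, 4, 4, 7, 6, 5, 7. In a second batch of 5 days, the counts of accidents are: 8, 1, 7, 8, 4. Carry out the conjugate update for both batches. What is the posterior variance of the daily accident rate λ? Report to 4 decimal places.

0.2467

With a Gamma(shape α, rate β) prior, the Poisson likelihood is conjugate: the posterior is Gamma(α + ΣXᵢ, β + n).
Batch 1: sum of counts S = 85 over n = 14 days.
After batch 1: Gamma(α+S, β+n) = Gamma(5.3+85, 2.9+14) = Gamma(90.3, 16.9).
Batch 2: sum of counts S = 28 over n = 5 days.
After batch 2: Gamma(α+S, β+n) = Gamma(90.3+28, 16.9+5) = Gamma(118.3, 21.9).
Var = α/β² = 118.3/21.9² = 0.2467.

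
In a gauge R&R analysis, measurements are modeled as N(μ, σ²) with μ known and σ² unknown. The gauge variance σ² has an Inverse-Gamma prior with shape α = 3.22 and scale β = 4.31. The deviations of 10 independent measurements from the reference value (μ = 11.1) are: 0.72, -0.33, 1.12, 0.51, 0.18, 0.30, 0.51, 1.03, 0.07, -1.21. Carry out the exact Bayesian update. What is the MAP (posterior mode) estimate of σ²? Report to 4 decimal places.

0.7416

With known mean μ and an Inverse-Gamma(α, β) prior on σ², the Normal likelihood is conjugate: posterior is Inv-Gamma(α + n/2, β + Σ(xᵢ−μ)²/2).
Σ(xᵢ−μ)² = (0.72)² + (-0.33)² + (1.12)² + (0.51)² + (0.18)² + (0.30)² + (0.51)² + (1.03)² + (0.07)² + (-1.21)² = 5.0542.
Posterior: Inv-Gamma(3.22 + 10/2, 4.31 + 5.0542/2) = Inv-Gamma(8.22, 6.83710).
Mode = β/(α+1) = 6.83710/9.22 = 0.7416.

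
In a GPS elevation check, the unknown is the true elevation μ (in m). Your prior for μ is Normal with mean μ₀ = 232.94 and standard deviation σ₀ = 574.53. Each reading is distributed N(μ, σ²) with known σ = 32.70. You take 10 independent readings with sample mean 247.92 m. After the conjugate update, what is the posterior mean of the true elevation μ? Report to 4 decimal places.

For Normal data with known variance σ², a Normal(μ₀, σ₀²) prior on μ is conjugate. Posterior precision = 1/σ₀² + n/σ²; posterior mean is the precision-weighted average of μ₀ and x̄.
n·x̄ = 10·247.92 = 2479.2.
σ₀² = 574.53² = 330084.7209, σ² = 32.70² = 1069.29; σ² + n·σ₀² = 1069.29 + 10·330084.7209 = 3301916.499.
Posterior mean = (μ₀/σ₀² + n·x̄/σ²)/(1/σ₀² + n/σ²) = (σ²·μ₀ + σ₀²·n·x̄)/(σ² + n·σ₀²) = (1069.29·232.94 + 330084.7209·2479.2)/3301916.499 = 818595120.46788/3301916.499 = 247.9151.

247.9151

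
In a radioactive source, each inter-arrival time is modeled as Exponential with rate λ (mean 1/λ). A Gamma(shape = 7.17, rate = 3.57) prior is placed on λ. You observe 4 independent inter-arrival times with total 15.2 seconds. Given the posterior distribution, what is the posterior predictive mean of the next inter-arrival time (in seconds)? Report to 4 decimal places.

1.8456

With a Gamma(shape α, rate β) prior on the exponential rate λ, the posterior after n observations with total T = Σxᵢ is Gamma(α+n, β+T).
Posterior: Gamma(7.17+4, 3.57+15.2) = Gamma(11.17, 18.77).
The predictive distribution for the next observation is Lomax; its mean is β/(α−1) = 18.77/10.17 = 1.8456.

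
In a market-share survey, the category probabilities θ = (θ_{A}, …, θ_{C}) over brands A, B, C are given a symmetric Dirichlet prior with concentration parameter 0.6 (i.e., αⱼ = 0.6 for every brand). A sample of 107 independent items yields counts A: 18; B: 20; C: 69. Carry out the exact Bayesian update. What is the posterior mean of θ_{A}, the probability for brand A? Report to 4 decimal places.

0.1710

The Dirichlet prior is conjugate to the Multinomial likelihood: each posterior αⱼ = prior αⱼ + observed count nⱼ.
Posterior concentration: (18.6, 20.6, 69.6), total = 108.8.
E[θ_{A}|data] = α_{A}/Σα = 18.6/108.8 = 0.1710.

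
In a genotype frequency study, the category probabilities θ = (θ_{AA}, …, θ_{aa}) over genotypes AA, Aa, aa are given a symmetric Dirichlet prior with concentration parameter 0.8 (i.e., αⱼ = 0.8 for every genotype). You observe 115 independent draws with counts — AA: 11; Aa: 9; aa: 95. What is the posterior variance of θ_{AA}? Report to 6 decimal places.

The Dirichlet prior is conjugate to the Multinomial likelihood: each posterior αⱼ = prior αⱼ + observed count nⱼ.
Posterior concentration: (11.8, 9.8, 95.8), total = 117.4.
Var[θ_j] = α_j(Σα−α_j)/((Σα)²(Σα+1)) = 11.8·105.6/(117.4²·118.4) = 0.000764.

0.000764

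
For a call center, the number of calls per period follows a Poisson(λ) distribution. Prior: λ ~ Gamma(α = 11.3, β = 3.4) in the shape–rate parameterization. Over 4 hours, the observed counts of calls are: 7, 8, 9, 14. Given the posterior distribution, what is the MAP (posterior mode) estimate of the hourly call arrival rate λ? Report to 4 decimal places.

6.5270

With a Gamma(shape α, rate β) prior, the Poisson likelihood is conjugate: the posterior is Gamma(α + ΣXᵢ, β + n).
Sum of counts S = 38 over n = 4 hours.
Posterior: Gamma(α+S, β+n) = Gamma(11.3+38, 3.4+4) = Gamma(49.3, 7.4).
Mode of Gamma(α,β) for α≥1 is (α−1)/β = 48.3/7.4 = 6.5270.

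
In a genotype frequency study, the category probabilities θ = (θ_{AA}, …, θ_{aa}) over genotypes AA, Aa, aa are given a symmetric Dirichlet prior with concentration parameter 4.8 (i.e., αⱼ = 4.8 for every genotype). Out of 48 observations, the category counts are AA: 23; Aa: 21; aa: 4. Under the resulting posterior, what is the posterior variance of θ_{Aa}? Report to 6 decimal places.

The Dirichlet prior is conjugate to the Multinomial likelihood: each posterior αⱼ = prior αⱼ + observed count nⱼ.
Posterior concentration: (27.8, 25.8, 8.8), total = 62.4.
Var[θ_j] = α_j(Σα−α_j)/((Σα)²(Σα+1)) = 25.8·36.6/(62.4²·63.4) = 0.003825.

0.003825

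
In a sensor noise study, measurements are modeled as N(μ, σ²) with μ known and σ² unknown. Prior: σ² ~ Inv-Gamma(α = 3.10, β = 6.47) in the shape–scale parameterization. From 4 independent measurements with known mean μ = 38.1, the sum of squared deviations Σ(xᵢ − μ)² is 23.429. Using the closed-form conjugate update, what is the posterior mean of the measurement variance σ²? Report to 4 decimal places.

4.4352

With known mean μ and an Inverse-Gamma(α, β) prior on σ², the Normal likelihood is conjugate: posterior is Inv-Gamma(α + n/2, β + Σ(xᵢ−μ)²/2).
Posterior: Inv-Gamma(3.10 + 4/2, 6.47 + 23.429/2) = Inv-Gamma(5.10, 18.1845).
E[σ²|data] = β/(α−1) = 18.1845/4.10 = 4.4352.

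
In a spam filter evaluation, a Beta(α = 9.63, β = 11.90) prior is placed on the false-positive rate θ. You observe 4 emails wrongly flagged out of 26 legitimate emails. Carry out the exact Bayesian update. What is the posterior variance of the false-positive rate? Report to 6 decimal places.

0.004215

The Beta prior is conjugate to a Binomial/Bernoulli likelihood; the update adds successes to α and failures to β.
Posterior: Beta(α+k, β+n−k) = Beta(9.63+4, 11.90+22) = Beta(13.63, 33.90).
Var = αβ/((α+β)²(α+β+1)) = 13.63·33.90/(47.53²·48.53) = 0.004215.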